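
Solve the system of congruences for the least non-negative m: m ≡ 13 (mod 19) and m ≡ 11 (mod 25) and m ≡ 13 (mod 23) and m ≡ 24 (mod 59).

231186

The moduli are pairwise coprime; N = 19·25·23·59 = 644575.
N/19 = 33925; 33925 ≡ 10 (mod 19); 10·2 ≡ 1, so inverse 2.
N/25 = 25783; 25783 ≡ 8 (mod 25); 8·22 ≡ 1, so inverse 22.
N/23 = 28025; 28025 ≡ 11 (mod 23); 11·21 ≡ 1, so inverse 21.
N/59 = 10925; 10925 ≡ 10 (mod 59); 10·6 ≡ 1, so inverse 6.
m ≡ 13·33925·2 + 11·25783·22 + 13·28025·21 + 24·10925·6 = 16345561.
16345561 mod 644575 = 231186.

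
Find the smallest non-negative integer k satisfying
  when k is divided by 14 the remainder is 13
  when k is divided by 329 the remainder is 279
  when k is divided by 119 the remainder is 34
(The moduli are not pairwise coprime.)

10149

Combine the congruences pairwise.
gcd(14, 329) = 7 and 7 | (279 − 13), so the pair is consistent; merging gives k ≡ 279 (mod 658), where 658 = lcm(14, 329).
gcd(658, 119) = 7 and 7 | (34 − 279), so the pair is consistent; merging gives k ≡ 10149 (mod 11186), where 11186 = lcm(658, 119).
The solution is unique modulo lcm(14, 329, 119) = 11186.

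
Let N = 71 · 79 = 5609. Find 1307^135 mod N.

4518

Mod 71: 1307 ≡ 29; by Fermat, exponent reduces to 135 mod 70 = 65; 29^65 ≡ 45 (mod 71).
Mod 79: 1307 ≡ 43; by Fermat, exponent reduces to 135 mod 78 = 57; 43^57 ≡ 15 (mod 79).
Combine by CRT: x ≡ 45 (mod 71), x ≡ 15 (mod 79) ⇒ x ≡ 4518 (mod 5609).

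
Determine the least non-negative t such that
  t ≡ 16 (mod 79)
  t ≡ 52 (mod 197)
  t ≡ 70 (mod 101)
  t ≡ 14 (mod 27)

2239745

The moduli are pairwise coprime; N = 79·197·101·27 = 42440301.
N/79 = 537219; 537219 ≡ 19 (mod 79); 19·25 ≡ 1, so inverse 25.
N/197 = 215433; 215433 ≡ 112 (mod 197); 112·146 ≡ 1, so inverse 146.
N/101 = 420201; 420201 ≡ 41 (mod 101); 41·69 ≡ 1, so inverse 69.
N/27 = 1571863; 1571863 ≡ 4 (mod 27); 4·7 ≡ 1, so inverse 7.
t ≡ 16·537219·25 + 52·215433·146 + 70·420201·69 + 14·1571863·7 = 4034068340.
4034068340 mod 42440301 = 2239745.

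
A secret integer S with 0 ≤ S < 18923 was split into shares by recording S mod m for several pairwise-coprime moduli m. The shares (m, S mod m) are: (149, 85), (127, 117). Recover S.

From S ≡ 85 (mod 149) write S = 85 + 149t. Substituting into S ≡ 117 (mod 127) gives 149t ≡ 32 (mod 127), and since 22⁻¹ ≡ 52 (mod 127), t ≡ 13. Hence S ≡ 85 + 149·13 = 2022 (mod 18923).

2022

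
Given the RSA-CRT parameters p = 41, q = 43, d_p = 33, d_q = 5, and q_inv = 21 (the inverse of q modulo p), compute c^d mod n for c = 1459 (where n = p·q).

m₁ = c^(d_p) mod p: c ≡ 24 (mod 41), and 24^33 mod 41 = 22.
m₂ = c^(d_q) mod q: c ≡ 40 (mod 43), and 40^5 mod 43 = 15.
h = q_inv·(m₁ − m₂) mod p = 21·(22 − 15) mod 41 = 24.
m = m₂ + h·q = 15 + 24·43 = 1047.

1047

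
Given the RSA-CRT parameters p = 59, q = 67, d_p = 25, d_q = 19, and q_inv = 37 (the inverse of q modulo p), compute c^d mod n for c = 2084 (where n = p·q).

2826

m₁ = c^(d_p) mod p: c ≡ 19 (mod 59), and 19^25 mod 59 = 53.
m₂ = c^(d_q) mod q: c ≡ 7 (mod 67), and 7^19 mod 67 = 12.
h = q_inv·(m₁ − m₂) mod p = 37·(53 − 12) mod 59 = 42.
m = m₂ + h·q = 12 + 42·67 = 2826.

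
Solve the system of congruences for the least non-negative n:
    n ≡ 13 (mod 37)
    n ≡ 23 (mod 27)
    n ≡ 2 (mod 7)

Combine the congruences pairwise.
From n ≡ 13 (mod 37) write n = 13 + 37t. Substituting into n ≡ 23 (mod 27) gives 37t ≡ 10 (mod 27), and since 10⁻¹ ≡ 19 (mod 27), t ≡ 1. Hence n ≡ 13 + 37·1 = 50 (mod 999).
From n ≡ 50 (mod 999) write n = 50 + 999t. Substituting into n ≡ 2 (mod 7) gives 999t ≡ 1 (mod 7), and since 5⁻¹ ≡ 3 (mod 7), t ≡ 3. Hence n ≡ 50 + 999·3 = 3047 (mod 6993).

3047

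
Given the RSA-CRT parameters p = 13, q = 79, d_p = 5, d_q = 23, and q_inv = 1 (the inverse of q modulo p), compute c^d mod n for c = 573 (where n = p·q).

m₁ = c^(d_p) mod p: c ≡ 1 (mod 13), and 1^5 mod 13 = 1.
m₂ = c^(d_q) mod q: c ≡ 20 (mod 79), and 20^23 mod 79 = 50.
h = q_inv·(m₁ − m₂) mod p = 1·(1 − 50) mod 13 = 3.
m = m₂ + h·q = 50 + 3·79 = 287.

287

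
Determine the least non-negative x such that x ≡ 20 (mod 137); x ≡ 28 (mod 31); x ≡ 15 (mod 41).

The moduli are pairwise coprime; N = 137·31·41 = 174127.
N/137 = 1271; 1271 ≡ 38 (mod 137); 38·119 ≡ 1, so inverse 119.
N/31 = 5617; 5617 ≡ 6 (mod 31); 6·26 ≡ 1, so inverse 26.
N/41 = 4247; 4247 ≡ 24 (mod 41); 24·12 ≡ 1, so inverse 12.
x ≡ 20·1271·119 + 28·5617·26 + 15·4247·12 = 7878616.
7878616 mod 174127 = 42901.

42901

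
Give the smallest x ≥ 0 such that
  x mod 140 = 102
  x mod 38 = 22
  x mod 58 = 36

Combine the congruences pairwise.
gcd(140, 38) = 2 and 2 | (22 − 102), so the pair is consistent; merging gives x ≡ 1922 (mod 2660), where 2660 = lcm(140, 38).
gcd(2660, 58) = 2 and 2 | (36 − 1922), so the pair is consistent; merging gives x ≡ 31182 (mod 77140), where 77140 = lcm(2660, 58).
The solution is unique modulo lcm(140, 38, 58) = 77140.

31182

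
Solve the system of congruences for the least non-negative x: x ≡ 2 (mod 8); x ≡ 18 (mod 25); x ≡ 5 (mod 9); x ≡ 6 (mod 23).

From x ≡ 2 (mod 8) write x = 2 + 8t. Substituting into x ≡ 18 (mod 25) gives 8t ≡ 16 (mod 25), and since 8⁻¹ ≡ 22 (mod 25), t ≡ 2. Hence x ≡ 2 + 8·2 = 18 (mod 200).
From x ≡ 18 (mod 200) write x = 18 + 200t. Substituting into x ≡ 5 (mod 9) gives 200t ≡ 5 (mod 9), and since 2⁻¹ ≡ 5 (mod 9), t ≡ 7. Hence x ≡ 18 + 200·7 = 1418 (mod 1800).
From x ≡ 1418 (mod 1800) write x = 1418 + 1800t. Substituting into x ≡ 6 (mod 23) gives 1800t ≡ 14 (mod 23), and since 6⁻¹ ≡ 4 (mod 23), t ≡ 10. Hence x ≡ 1418 + 1800·10 = 19418 (mod 41400).

19418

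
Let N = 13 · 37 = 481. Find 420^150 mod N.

196

Mod 13: 420 ≡ 4; by Fermat, exponent reduces to 150 mod 12 = 6; 4^6 ≡ 1 (mod 13).
Mod 37: 420 ≡ 13; by Fermat, exponent reduces to 150 mod 36 = 6; 13^6 ≡ 11 (mod 37).
Combine by CRT: x ≡ 1 (mod 13), x ≡ 11 (mod 37) ⇒ x ≡ 196 (mod 481).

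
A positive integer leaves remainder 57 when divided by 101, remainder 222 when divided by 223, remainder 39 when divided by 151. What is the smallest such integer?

3090556

From N ≡ 57 (mod 101) write N = 57 + 101t. Substituting into N ≡ 222 (mod 223) gives 101t ≡ 165 (mod 223), and since 101⁻¹ ≡ 53 (mod 223), t ≡ 48. Hence N ≡ 57 + 101·48 = 4905 (mod 22523).
From N ≡ 4905 (mod 22523) write N = 4905 + 22523t. Substituting into N ≡ 39 (mod 151) gives 22523t ≡ 117 (mod 151), and since 24⁻¹ ≡ 107 (mod 151), t ≡ 137. Hence N ≡ 4905 + 22523·137 = 3090556 (mod 3400973).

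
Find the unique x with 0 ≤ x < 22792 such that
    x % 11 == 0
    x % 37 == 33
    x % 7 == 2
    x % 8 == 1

13057

Combine the congruences pairwise.
From x ≡ 0 (mod 11) write x = 0 + 11t. Substituting into x ≡ 33 (mod 37) gives 11t ≡ 33 (mod 37), and since 11⁻¹ ≡ 27 (mod 37), t ≡ 3. Hence x ≡ 0 + 11·3 = 33 (mod 407).
From x ≡ 33 (mod 407) write x = 33 + 407t. Substituting into x ≡ 2 (mod 7) gives 407t ≡ 4 (mod 7), and since 1⁻¹ ≡ 1 (mod 7), t ≡ 4. Hence x ≡ 33 + 407·4 = 1661 (mod 2849).
From x ≡ 1661 (mod 2849) write x = 1661 + 2849t. Substituting into x ≡ 1 (mod 8) gives 2849t ≡ 4 (mod 8), and since 1⁻¹ ≡ 1 (mod 8), t ≡ 4. Hence x ≡ 1661 + 2849·4 = 13057 (mod 22792).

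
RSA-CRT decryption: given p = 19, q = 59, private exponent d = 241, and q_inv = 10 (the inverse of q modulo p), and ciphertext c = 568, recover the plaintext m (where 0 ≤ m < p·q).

d_p = d mod (p−1) = 241 mod 18 = 7; d_q = d mod (q−1) = 9.
m₁ = c^(d_p) mod p: c ≡ 17 (mod 19), and 17^7 mod 19 = 5.
m₂ = c^(d_q) mod q: c ≡ 37 (mod 59), and 37^9 mod 59 = 55.
h = q_inv·(m₁ − m₂) mod p = 10·(5 − 55) mod 19 = 13.
m = m₂ + h·q = 55 + 13·59 = 822.

822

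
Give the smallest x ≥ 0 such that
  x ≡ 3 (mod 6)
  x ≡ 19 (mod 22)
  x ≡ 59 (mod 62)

gcd(6, 22) = 2 and 2 | (19 − 3), so the pair is consistent; merging gives x ≡ 63 (mod 66), where 66 = lcm(6, 22).
gcd(66, 62) = 2 and 2 | (59 − 63), so the pair is consistent; merging gives x ≡ 2043 (mod 2046), where 2046 = lcm(66, 62).
The solution is unique modulo lcm(6, 22, 62) = 2046.

2043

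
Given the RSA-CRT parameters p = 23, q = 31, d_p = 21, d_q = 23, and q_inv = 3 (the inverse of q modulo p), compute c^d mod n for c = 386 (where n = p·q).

m₁ = c^(d_p) mod p: c ≡ 18 (mod 23), and 18^21 mod 23 = 9.
m₂ = c^(d_q) mod q: c ≡ 14 (mod 31), and 14^23 mod 31 = 18.
h = q_inv·(m₁ − m₂) mod p = 3·(9 − 18) mod 23 = 19.
m = m₂ + h·q = 18 + 19·31 = 607.

607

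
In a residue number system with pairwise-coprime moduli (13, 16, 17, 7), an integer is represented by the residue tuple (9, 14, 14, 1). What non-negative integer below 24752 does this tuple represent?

22590

Combine the congruences pairwise.
From x ≡ 9 (mod 13) write x = 9 + 13t. Substituting into x ≡ 14 (mod 16) gives 13t ≡ 5 (mod 16), and since 13⁻¹ ≡ 5 (mod 16), t ≡ 9. Hence x ≡ 9 + 13·9 = 126 (mod 208).
From x ≡ 126 (mod 208) write x = 126 + 208t. Substituting into x ≡ 14 (mod 17) gives 208t ≡ 7 (mod 17), and since 4⁻¹ ≡ 13 (mod 17), t ≡ 6. Hence x ≡ 126 + 208·6 = 1374 (mod 3536).
From x ≡ 1374 (mod 3536) write x = 1374 + 3536t. Substituting into x ≡ 1 (mod 7) gives 3536t ≡ 6 (mod 7), and since 1⁻¹ ≡ 1 (mod 7), t ≡ 6. Hence x ≡ 1374 + 3536·6 = 22590 (mod 24752).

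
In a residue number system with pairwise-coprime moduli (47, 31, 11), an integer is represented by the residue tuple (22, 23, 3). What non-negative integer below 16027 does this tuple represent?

8858

From x ≡ 22 (mod 47) write x = 22 + 47t. Substituting into x ≡ 23 (mod 31) gives 47t ≡ 1 (mod 31), and since 16⁻¹ ≡ 2 (mod 31), t ≡ 2. Hence x ≡ 22 + 47·2 = 116 (mod 1457).
From x ≡ 116 (mod 1457) write x = 116 + 1457t. Substituting into x ≡ 3 (mod 11) gives 1457t ≡ 8 (mod 11), and since 5⁻¹ ≡ 9 (mod 11), t ≡ 6. Hence x ≡ 116 + 1457·6 = 8858 (mod 16027).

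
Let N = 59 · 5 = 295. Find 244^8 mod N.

Mod 59: 244 ≡ 8; 8^8 ≡ 35 (mod 59).
Mod 5: 244 ≡ 4; since 4 | 8, by Fermat 4^8 ≡ 1 (mod 5).
Combine by CRT: x ≡ 35 (mod 59), x ≡ 1 (mod 5) ⇒ x ≡ 271 (mod 295).

271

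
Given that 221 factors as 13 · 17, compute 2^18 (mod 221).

38

Mod 13: 2 ≡ 2; by Fermat, exponent reduces to 18 mod 12 = 6; 2^6 ≡ 12 (mod 13).
Mod 17: 2 ≡ 2; by Fermat, exponent reduces to 18 mod 16 = 2; 2^2 ≡ 4 (mod 17).
Combine by CRT: x ≡ 12 (mod 13), x ≡ 4 (mod 17) ⇒ x ≡ 38 (mod 221).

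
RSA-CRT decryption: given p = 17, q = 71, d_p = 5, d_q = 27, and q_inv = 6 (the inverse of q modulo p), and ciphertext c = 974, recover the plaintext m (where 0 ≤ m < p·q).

m₁ = c^(d_p) mod p: c ≡ 5 (mod 17), and 5^5 mod 17 = 14.
m₂ = c^(d_q) mod q: c ≡ 51 (mod 71), and 51^27 mod 71 = 39.
h = q_inv·(m₁ − m₂) mod p = 6·(14 − 39) mod 17 = 3.
m = m₂ + h·q = 39 + 3·71 = 252.

252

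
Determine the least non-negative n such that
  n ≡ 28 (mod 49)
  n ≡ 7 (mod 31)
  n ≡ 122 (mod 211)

133896

The moduli are pairwise coprime; M = 49·31·211 = 320509.
M/49 = 6541; 6541 ≡ 24 (mod 49); 24·47 ≡ 1, so inverse 47.
M/31 = 10339; 10339 ≡ 16 (mod 31); 16·2 ≡ 1, so inverse 2.
M/211 = 1519; 1519 ≡ 42 (mod 211); 42·206 ≡ 1, so inverse 206.
n ≡ 28·6541·47 + 7·10339·2 + 122·1519·206 = 46928210.
46928210 mod 320509 = 133896.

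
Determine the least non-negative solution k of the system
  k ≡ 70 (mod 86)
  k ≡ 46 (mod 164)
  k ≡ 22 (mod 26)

91230

Combine the congruences pairwise.
gcd(86, 164) = 2 and 2 | (46 − 70), so the pair is consistent; merging gives k ≡ 6606 (mod 7052), where 7052 = lcm(86, 164).
gcd(7052, 26) = 2 and 2 | (22 − 6606), so the pair is consistent; merging gives k ≡ 91230 (mod 91676), where 91676 = lcm(7052, 26).
The solution is unique modulo lcm(86, 164, 26) = 91676.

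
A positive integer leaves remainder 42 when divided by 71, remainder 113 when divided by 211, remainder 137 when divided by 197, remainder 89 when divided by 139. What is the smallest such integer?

34471394

From k ≡ 42 (mod 71) write k = 42 + 71t. Substituting into k ≡ 113 (mod 211) gives 71t ≡ 71 (mod 211), and since 71⁻¹ ≡ 107 (mod 211), t ≡ 1. Hence k ≡ 42 + 71·1 = 113 (mod 14981).
From k ≡ 113 (mod 14981) write k = 113 + 14981t. Substituting into k ≡ 137 (mod 197) gives 14981t ≡ 24 (mod 197), and since 9⁻¹ ≡ 22 (mod 197), t ≡ 134. Hence k ≡ 113 + 14981·134 = 2007567 (mod 2951257).
From k ≡ 2007567 (mod 2951257) write k = 2007567 + 2951257t. Substituting into k ≡ 89 (mod 139) gives 2951257t ≡ 99 (mod 139), and since 9⁻¹ ≡ 31 (mod 139), t ≡ 11. Hence k ≡ 2007567 + 2951257·11 = 34471394 (mod 410224723).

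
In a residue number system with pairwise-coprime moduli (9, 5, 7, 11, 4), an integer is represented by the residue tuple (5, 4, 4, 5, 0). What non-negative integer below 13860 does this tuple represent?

From x ≡ 5 (mod 9) write x = 5 + 9t. Substituting into x ≡ 4 (mod 5) gives 9t ≡ 4 (mod 5), and since 4⁻¹ ≡ 4 (mod 5), t ≡ 1. Hence x ≡ 5 + 9·1 = 14 (mod 45).
From x ≡ 14 (mod 45) write x = 14 + 45t. Substituting into x ≡ 4 (mod 7) gives 45t ≡ 4 (mod 7), and since 3⁻¹ ≡ 5 (mod 7), t ≡ 6. Hence x ≡ 14 + 45·6 = 284 (mod 315).
From x ≡ 284 (mod 315) write x = 284 + 315t. Substituting into x ≡ 5 (mod 11) gives 315t ≡ 7 (mod 11), and since 7⁻¹ ≡ 8 (mod 11), t ≡ 1. Hence x ≡ 284 + 315·1 = 599 (mod 3465).
From x ≡ 599 (mod 3465) write x = 599 + 3465t. Substituting into x ≡ 0 (mod 4) gives 3465t ≡ 1 (mod 4), and since 1⁻¹ ≡ 1 (mod 4), t ≡ 1. Hence x ≡ 599 + 3465·1 = 4064 (mod 13860).

4064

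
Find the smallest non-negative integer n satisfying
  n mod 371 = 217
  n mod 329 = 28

7266

gcd(371, 329) = 7 and 7 | (28 − 217), so the pair is consistent; merging gives n ≡ 7266 (mod 17437), where 17437 = lcm(371, 329).
The solution is unique modulo lcm(371, 329) = 17437.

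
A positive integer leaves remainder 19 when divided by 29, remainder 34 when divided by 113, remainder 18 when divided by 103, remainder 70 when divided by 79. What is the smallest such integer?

From x ≡ 19 (mod 29) write x = 19 + 29t. Substituting into x ≡ 34 (mod 113) gives 29t ≡ 15 (mod 113), and since 29⁻¹ ≡ 39 (mod 113), t ≡ 20. Hence x ≡ 19 + 29·20 = 599 (mod 3277).
From x ≡ 599 (mod 3277) write x = 599 + 3277t. Substituting into x ≡ 18 (mod 103) gives 3277t ≡ 37 (mod 103), and since 84⁻¹ ≡ 65 (mod 103), t ≡ 36. Hence x ≡ 599 + 3277·36 = 118571 (mod 337531).
From x ≡ 118571 (mod 337531) write x = 118571 + 337531t. Substituting into x ≡ 70 (mod 79) gives 337531t ≡ 78 (mod 79), and since 43⁻¹ ≡ 68 (mod 79), t ≡ 11. Hence x ≡ 118571 + 337531·11 = 3831412 (mod 26664949).

3831412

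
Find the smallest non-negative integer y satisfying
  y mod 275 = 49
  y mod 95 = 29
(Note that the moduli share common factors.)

599

Combine the congruences pairwise.
gcd(275, 95) = 5 and 5 | (29 − 49), so the pair is consistent; merging gives y ≡ 599 (mod 5225), where 5225 = lcm(275, 95).
The solution is unique modulo lcm(275, 95) = 5225.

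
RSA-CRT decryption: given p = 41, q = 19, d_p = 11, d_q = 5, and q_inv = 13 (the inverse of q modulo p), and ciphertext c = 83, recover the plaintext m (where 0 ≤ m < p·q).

657

m₁ = c^(d_p) mod p: c ≡ 1 (mod 41), and 1^11 mod 41 = 1.
m₂ = c^(d_q) mod q: c ≡ 7 (mod 19), and 7^5 mod 19 = 11.
h = q_inv·(m₁ − m₂) mod p = 13·(1 − 11) mod 41 = 34.
m = m₂ + h·q = 11 + 34·19 = 657.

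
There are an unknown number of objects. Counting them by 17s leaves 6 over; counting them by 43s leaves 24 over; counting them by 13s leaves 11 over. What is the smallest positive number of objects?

The moduli are pairwise coprime; M = 17·43·13 = 9503.
M/17 = 559; 559 ≡ 15 (mod 17); 15·8 ≡ 1, so inverse 8.
M/43 = 221; 221 ≡ 6 (mod 43); 6·36 ≡ 1, so inverse 36.
M/13 = 731; 731 ≡ 3 (mod 13); 3·9 ≡ 1, so inverse 9.
N ≡ 6·559·8 + 24·221·36 + 11·731·9 = 290145.
290145 mod 9503 = 5055.

5055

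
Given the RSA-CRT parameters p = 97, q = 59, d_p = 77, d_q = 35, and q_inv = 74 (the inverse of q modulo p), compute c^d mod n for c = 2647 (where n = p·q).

m₁ = c^(d_p) mod p: c ≡ 28 (mod 97), and 28^77 mod 97 = 42.
m₂ = c^(d_q) mod q: c ≡ 51 (mod 59), and 51^35 mod 59 = 7.
h = q_inv·(m₁ − m₂) mod p = 74·(42 − 7) mod 97 = 68.
m = m₂ + h·q = 7 + 68·59 = 4019.

4019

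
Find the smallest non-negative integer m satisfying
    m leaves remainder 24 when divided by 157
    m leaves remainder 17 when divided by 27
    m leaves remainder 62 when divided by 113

444491

From m ≡ 24 (mod 157) write m = 24 + 157t. Substituting into m ≡ 17 (mod 27) gives 157t ≡ 20 (mod 27), and since 22⁻¹ ≡ 16 (mod 27), t ≡ 23. Hence m ≡ 24 + 157·23 = 3635 (mod 4239).
From m ≡ 3635 (mod 4239) write m = 3635 + 4239t. Substituting into m ≡ 62 (mod 113) gives 4239t ≡ 43 (mod 113), and since 58⁻¹ ≡ 76 (mod 113), t ≡ 104. Hence m ≡ 3635 + 4239·104 = 444491 (mod 479007).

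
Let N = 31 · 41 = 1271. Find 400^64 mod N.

Mod 31: 400 ≡ 28; by Fermat, exponent reduces to 64 mod 30 = 4; 28^4 ≡ 19 (mod 31).
Mod 41: 400 ≡ 31; by Fermat, exponent reduces to 64 mod 40 = 24; 31^24 ≡ 37 (mod 41).
Combine by CRT: x ≡ 19 (mod 31), x ≡ 37 (mod 41) ⇒ x ≡ 980 (mod 1271).

980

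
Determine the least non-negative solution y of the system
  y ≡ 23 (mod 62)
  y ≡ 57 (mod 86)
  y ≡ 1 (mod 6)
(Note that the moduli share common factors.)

gcd(62, 86) = 2 and 2 | (57 − 23), so the pair is consistent; merging gives y ≡ 2379 (mod 2666), where 2666 = lcm(62, 86).
gcd(2666, 6) = 2 and 2 | (1 − 2379), so the pair is consistent; merging gives y ≡ 7711 (mod 7998), where 7998 = lcm(2666, 6).
The solution is unique modulo lcm(62, 86, 6) = 7998.

7711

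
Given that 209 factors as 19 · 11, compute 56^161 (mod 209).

Mod 19: 56 ≡ 18; by Fermat, exponent reduces to 161 mod 18 = 17; 18^17 ≡ 18 (mod 19).
Mod 11: 56 ≡ 1; by Fermat, exponent reduces to 161 mod 10 = 1; 1^1 ≡ 1 (mod 11).
Combine by CRT: x ≡ 18 (mod 19), x ≡ 1 (mod 11) ⇒ x ≡ 56 (mod 209).

56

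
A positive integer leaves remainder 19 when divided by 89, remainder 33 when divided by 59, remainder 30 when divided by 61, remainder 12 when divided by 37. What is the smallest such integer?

10593778

Combine the congruences pairwise.
From x ≡ 19 (mod 89) write x = 19 + 89t. Substituting into x ≡ 33 (mod 59) gives 89t ≡ 14 (mod 59), and since 30⁻¹ ≡ 2 (mod 59), t ≡ 28. Hence x ≡ 19 + 89·28 = 2511 (mod 5251).
From x ≡ 2511 (mod 5251) write x = 2511 + 5251t. Substituting into x ≡ 30 (mod 61) gives 5251t ≡ 20 (mod 61), and since 5⁻¹ ≡ 49 (mod 61), t ≡ 4. Hence x ≡ 2511 + 5251·4 = 23515 (mod 320311).
From x ≡ 23515 (mod 320311) write x = 23515 + 320311t. Substituting into x ≡ 12 (mod 37) gives 320311t ≡ 29 (mod 37), and since 2⁻¹ ≡ 19 (mod 37), t ≡ 33. Hence x ≡ 23515 + 320311·33 = 10593778 (mod 11851507).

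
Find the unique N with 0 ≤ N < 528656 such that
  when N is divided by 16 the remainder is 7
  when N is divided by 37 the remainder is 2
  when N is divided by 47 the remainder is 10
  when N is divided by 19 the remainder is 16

Combine the congruences pairwise.
From N ≡ 7 (mod 16) write N = 7 + 16t. Substituting into N ≡ 2 (mod 37) gives 16t ≡ 32 (mod 37), and since 16⁻¹ ≡ 7 (mod 37), t ≡ 2. Hence N ≡ 7 + 16·2 = 39 (mod 592).
From N ≡ 39 (mod 592) write N = 39 + 592t. Substituting into N ≡ 10 (mod 47) gives 592t ≡ 18 (mod 47), and since 28⁻¹ ≡ 42 (mod 47), t ≡ 4. Hence N ≡ 39 + 592·4 = 2407 (mod 27824).
From N ≡ 2407 (mod 27824) write N = 2407 + 27824t. Substituting into N ≡ 16 (mod 19) gives 27824t ≡ 3 (mod 19), and since 8⁻¹ ≡ 12 (mod 19), t ≡ 17. Hence N ≡ 2407 + 27824·17 = 475415 (mod 528656).

475415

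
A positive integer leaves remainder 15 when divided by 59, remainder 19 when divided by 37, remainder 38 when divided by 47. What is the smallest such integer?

35946

The moduli are pairwise coprime; N = 59·37·47 = 102601.
N/59 = 1739; 1739 ≡ 28 (mod 59); 28·19 ≡ 1, so inverse 19.
N/37 = 2773; 2773 ≡ 35 (mod 37); 35·18 ≡ 1, so inverse 18.
N/47 = 2183; 2183 ≡ 21 (mod 47); 21·9 ≡ 1, so inverse 9.
a ≡ 15·1739·19 + 19·2773·18 + 38·2183·9 = 2190567.
2190567 mod 102601 = 35946.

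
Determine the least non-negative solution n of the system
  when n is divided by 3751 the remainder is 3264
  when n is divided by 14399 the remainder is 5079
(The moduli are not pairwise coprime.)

gcd(3751, 14399) = 121 and 121 | (5079 − 3264), so the pair is consistent; merging gives n ≡ 48276 (mod 446369), where 446369 = lcm(3751, 14399).
The solution is unique modulo lcm(3751, 14399) = 446369.

48276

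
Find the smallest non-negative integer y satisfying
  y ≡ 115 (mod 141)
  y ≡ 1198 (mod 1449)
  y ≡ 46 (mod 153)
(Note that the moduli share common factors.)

495307

gcd(141, 1449) = 3 and 3 | (1198 − 115), so the pair is consistent; merging gives y ≡ 18586 (mod 68103), where 68103 = lcm(141, 1449).
gcd(68103, 153) = 9 and 9 | (46 − 18586), so the pair is consistent; merging gives y ≡ 495307 (mod 1157751), where 1157751 = lcm(68103, 153).
The solution is unique modulo lcm(141, 1449, 153) = 1157751.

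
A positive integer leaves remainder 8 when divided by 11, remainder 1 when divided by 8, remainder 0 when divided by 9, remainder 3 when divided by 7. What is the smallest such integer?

3825

The moduli are pairwise coprime; N = 11·8·9·7 = 5544.
N/11 = 504; 504 ≡ 9 (mod 11); 9·5 ≡ 1, so inverse 5.
N/8 = 693; 693 ≡ 5 (mod 8); 5·5 ≡ 1, so inverse 5.
N/9 = 616; 616 ≡ 4 (mod 9); 4·7 ≡ 1, so inverse 7.
N/7 = 792; 792 ≡ 1 (mod 7), inverse 1.
x ≡ 8·504·5 + 1·693·5 + 0·616·7 + 3·792·1 = 26001.
26001 mod 5544 = 3825.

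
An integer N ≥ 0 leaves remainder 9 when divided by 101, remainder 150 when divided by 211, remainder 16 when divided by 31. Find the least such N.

The moduli are pairwise coprime; M = 101·211·31 = 660641.
M/101 = 6541; 6541 ≡ 77 (mod 101); 77·21 ≡ 1, so inverse 21.
M/211 = 3131; 3131 ≡ 177 (mod 211); 177·31 ≡ 1, so inverse 31.
M/31 = 21311; 21311 ≡ 14 (mod 31); 14·20 ≡ 1, so inverse 20.
N ≡ 9·6541·21 + 150·3131·31 + 16·21311·20 = 22614919.
22614919 mod 660641 = 153125.

153125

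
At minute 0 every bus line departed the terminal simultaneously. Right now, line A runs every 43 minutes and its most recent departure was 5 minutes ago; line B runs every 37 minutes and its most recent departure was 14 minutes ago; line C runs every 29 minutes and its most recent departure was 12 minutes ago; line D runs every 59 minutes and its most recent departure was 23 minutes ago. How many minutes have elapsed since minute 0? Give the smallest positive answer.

2266449

The moduli are pairwise coprime; N = 43·37·29·59 = 2722201.
N/43 = 63307; 63307 ≡ 11 (mod 43); 11·4 ≡ 1, so inverse 4.
N/37 = 73573; 73573 ≡ 17 (mod 37); 17·24 ≡ 1, so inverse 24.
N/29 = 93869; 93869 ≡ 25 (mod 29); 25·7 ≡ 1, so inverse 7.
N/59 = 46139; 46139 ≡ 1 (mod 59), inverse 1.
t ≡ 5·63307·4 + 14·73573·24 + 12·93869·7 + 23·46139·1 = 34932861.
34932861 mod 2722201 = 2266449.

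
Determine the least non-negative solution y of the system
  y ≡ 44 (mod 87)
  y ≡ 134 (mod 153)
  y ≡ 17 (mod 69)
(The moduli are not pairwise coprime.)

Combine the congruences pairwise.
gcd(87, 153) = 3 and 3 | (134 − 44), so the pair is consistent; merging gives y ≡ 3959 (mod 4437), where 4437 = lcm(87, 153).
gcd(4437, 69) = 3 and 3 | (17 − 3959), so the pair is consistent; merging gives y ≡ 74951 (mod 102051), where 102051 = lcm(4437, 69).
The solution is unique modulo lcm(87, 153, 69) = 102051.

74951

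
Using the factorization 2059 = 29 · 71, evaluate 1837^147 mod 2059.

17

Mod 29: 1837 ≡ 10; by Fermat, exponent reduces to 147 mod 28 = 7; 10^7 ≡ 17 (mod 29).
Mod 71: 1837 ≡ 62; by Fermat, exponent reduces to 147 mod 70 = 7; 62^7 ≡ 17 (mod 71).
Combine by CRT: x ≡ 17 (mod 29), x ≡ 17 (mod 71) ⇒ x ≡ 17 (mod 2059).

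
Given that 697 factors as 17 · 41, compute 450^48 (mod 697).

1

Mod 17: 450 ≡ 8; since 16 | 48, by Fermat 8^48 ≡ 1 (mod 17).
Mod 41: 450 ≡ 40; by Fermat, exponent reduces to 48 mod 40 = 8; 40^8 ≡ 1 (mod 41).
Combine by CRT: x ≡ 1 (mod 17), x ≡ 1 (mod 41) ⇒ x ≡ 1 (mod 697).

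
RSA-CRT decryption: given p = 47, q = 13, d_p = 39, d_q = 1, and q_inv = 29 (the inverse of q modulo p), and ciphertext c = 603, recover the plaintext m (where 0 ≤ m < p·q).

278

m₁ = c^(d_p) mod p: c ≡ 39 (mod 47), and 39^39 mod 47 = 43.
m₂ = c^(d_q) mod q: c ≡ 5 (mod 13), and 5^1 mod 13 = 5.
h = q_inv·(m₁ − m₂) mod p = 29·(43 − 5) mod 47 = 21.
m = m₂ + h·q = 5 + 21·13 = 278.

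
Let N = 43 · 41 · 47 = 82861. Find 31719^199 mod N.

14380

Mod 43: 31719 ≡ 28; by Fermat, exponent reduces to 199 mod 42 = 31; 28^31 ≡ 18 (mod 43).
Mod 41: 31719 ≡ 26; by Fermat, exponent reduces to 199 mod 40 = 39; 26^39 ≡ 30 (mod 41).
Mod 47: 31719 ≡ 41; by Fermat, exponent reduces to 199 mod 46 = 15; 41^15 ≡ 45 (mod 47).
Combine by CRT: x ≡ 18 (mod 43), x ≡ 30 (mod 41), x ≡ 45 (mod 47) ⇒ x ≡ 14380 (mod 82861).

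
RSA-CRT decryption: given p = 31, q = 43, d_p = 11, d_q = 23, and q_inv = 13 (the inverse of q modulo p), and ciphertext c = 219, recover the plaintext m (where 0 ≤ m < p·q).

m₁ = c^(d_p) mod p: c ≡ 2 (mod 31), and 2^11 mod 31 = 2.
m₂ = c^(d_q) mod q: c ≡ 4 (mod 43), and 4^23 mod 43 = 16.
h = q_inv·(m₁ − m₂) mod p = 13·(2 − 16) mod 31 = 4.
m = m₂ + h·q = 16 + 4·43 = 188.

188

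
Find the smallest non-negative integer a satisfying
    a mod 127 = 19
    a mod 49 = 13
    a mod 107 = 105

The moduli are pairwise coprime; N = 127·49·107 = 665861.
N/127 = 5243; 5243 ≡ 36 (mod 127); 36·60 ≡ 1, so inverse 60.
N/49 = 13589; 13589 ≡ 16 (mod 49); 16·46 ≡ 1, so inverse 46.
N/107 = 6223; 6223 ≡ 17 (mod 107); 17·63 ≡ 1, so inverse 63.
a ≡ 19·5243·60 + 13·13589·46 + 105·6223·63 = 55268387.
55268387 mod 665861 = 1924.

1924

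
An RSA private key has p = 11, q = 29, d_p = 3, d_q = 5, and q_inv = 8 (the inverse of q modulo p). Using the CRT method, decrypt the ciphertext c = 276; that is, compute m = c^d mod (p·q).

m₁ = c^(d_p) mod p: c ≡ 1 (mod 11), and 1^3 mod 11 = 1.
m₂ = c^(d_q) mod q: c ≡ 15 (mod 29), and 15^5 mod 29 = 10.
h = q_inv·(m₁ − m₂) mod p = 8·(1 − 10) mod 11 = 5.
m = m₂ + h·q = 10 + 5·29 = 155.

155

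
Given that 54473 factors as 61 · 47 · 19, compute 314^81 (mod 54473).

Mod 61: 314 ≡ 9; by Fermat, exponent reduces to 81 mod 60 = 21; 9^21 ≡ 9 (mod 61).
Mod 47: 314 ≡ 32; by Fermat, exponent reduces to 81 mod 46 = 35; 32^35 ≡ 28 (mod 47).
Mod 19: 314 ≡ 10; by Fermat, exponent reduces to 81 mod 18 = 9; 10^9 ≡ 18 (mod 19).
Combine by CRT: x ≡ 9 (mod 61), x ≡ 28 (mod 47), x ≡ 18 (mod 19) ⇒ x ≡ 2754 (mod 54473).

2754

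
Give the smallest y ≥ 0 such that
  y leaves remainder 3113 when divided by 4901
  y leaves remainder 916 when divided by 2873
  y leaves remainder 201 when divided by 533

gcd(4901, 2873) = 169 and 169 | (916 − 3113), so the pair is consistent; merging gives y ≡ 32519 (mod 83317), where 83317 = lcm(4901, 2873).
gcd(83317, 533) = 13 and 13 | (201 − 32519), so the pair is consistent; merging gives y ≡ 3281882 (mod 3415997), where 3415997 = lcm(83317, 533).
The solution is unique modulo lcm(4901, 2873, 533) = 3415997.

3281882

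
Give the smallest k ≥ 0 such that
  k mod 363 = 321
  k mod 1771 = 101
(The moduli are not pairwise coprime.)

49689

gcd(363, 1771) = 11 and 11 | (101 − 321), so the pair is consistent; merging gives k ≡ 49689 (mod 58443), where 58443 = lcm(363, 1771).
The solution is unique modulo lcm(363, 1771) = 58443.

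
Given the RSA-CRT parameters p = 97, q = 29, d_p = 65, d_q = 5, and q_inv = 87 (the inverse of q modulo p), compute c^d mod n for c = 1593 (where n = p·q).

2404

m₁ = c^(d_p) mod p: c ≡ 41 (mod 97), and 41^65 mod 97 = 76.
m₂ = c^(d_q) mod q: c ≡ 27 (mod 29), and 27^5 mod 29 = 26.
h = q_inv·(m₁ − m₂) mod p = 87·(76 − 26) mod 97 = 82.
m = m₂ + h·q = 26 + 82·29 = 2404.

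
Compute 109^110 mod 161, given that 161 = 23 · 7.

Mod 23: 109 ≡ 17; since 22 | 110, by Fermat 17^110 ≡ 1 (mod 23).
Mod 7: 109 ≡ 4; by Fermat, exponent reduces to 110 mod 6 = 2; 4^2 ≡ 2 (mod 7).
Combine by CRT: x ≡ 1 (mod 23), x ≡ 2 (mod 7) ⇒ x ≡ 93 (mod 161).

93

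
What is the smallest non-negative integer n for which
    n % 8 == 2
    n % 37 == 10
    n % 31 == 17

The moduli are pairwise coprime; M = 8·37·31 = 9176.
M/8 = 1147; 1147 ≡ 3 (mod 8); 3·3 ≡ 1, so inverse 3.
M/37 = 248; 248 ≡ 26 (mod 37); 26·10 ≡ 1, so inverse 10.
M/31 = 296; 296 ≡ 17 (mod 31); 17·11 ≡ 1, so inverse 11.
n ≡ 2·1147·3 + 10·248·10 + 17·296·11 = 87034.
87034 mod 9176 = 4450.

4450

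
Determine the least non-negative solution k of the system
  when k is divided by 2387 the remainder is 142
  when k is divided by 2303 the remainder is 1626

565861

gcd(2387, 2303) = 7 and 7 | (1626 − 142), so the pair is consistent; merging gives k ≡ 565861 (mod 785323), where 785323 = lcm(2387, 2303).
The solution is unique modulo lcm(2387, 2303) = 785323.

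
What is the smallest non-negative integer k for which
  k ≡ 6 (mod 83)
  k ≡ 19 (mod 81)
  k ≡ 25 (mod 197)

602254

The moduli are pairwise coprime; N = 83·81·197 = 1324431.
N/83 = 15957; 15957 ≡ 21 (mod 83); 21·4 ≡ 1, so inverse 4.
N/81 = 16351; 16351 ≡ 70 (mod 81); 70·22 ≡ 1, so inverse 22.
N/197 = 6723; 6723 ≡ 25 (mod 197); 25·134 ≡ 1, so inverse 134.
k ≡ 6·15957·4 + 19·16351·22 + 25·6723·134 = 29739736.
29739736 mod 1324431 = 602254.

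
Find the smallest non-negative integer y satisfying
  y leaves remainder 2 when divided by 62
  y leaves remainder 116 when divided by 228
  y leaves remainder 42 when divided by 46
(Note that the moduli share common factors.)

144896

Combine the congruences pairwise.
gcd(62, 228) = 2 and 2 | (116 − 2), so the pair is consistent; merging gives y ≡ 3536 (mod 7068), where 7068 = lcm(62, 228).
gcd(7068, 46) = 2 and 2 | (42 − 3536), so the pair is consistent; merging gives y ≡ 144896 (mod 162564), where 162564 = lcm(7068, 46).
The solution is unique modulo lcm(62, 228, 46) = 162564.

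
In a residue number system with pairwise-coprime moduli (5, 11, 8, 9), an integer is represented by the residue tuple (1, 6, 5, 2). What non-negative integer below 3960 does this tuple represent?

From x ≡ 1 (mod 5) write x = 1 + 5t. Substituting into x ≡ 6 (mod 11) gives 5t ≡ 5 (mod 11), and since 5⁻¹ ≡ 9 (mod 11), t ≡ 1. Hence x ≡ 1 + 5·1 = 6 (mod 55).
From x ≡ 6 (mod 55) write x = 6 + 55t. Substituting into x ≡ 5 (mod 8) gives 55t ≡ 7 (mod 8), and since 7⁻¹ ≡ 7 (mod 8), t ≡ 1. Hence x ≡ 6 + 55·1 = 61 (mod 440).
From x ≡ 61 (mod 440) write x = 61 + 440t. Substituting into x ≡ 2 (mod 9) gives 440t ≡ 4 (mod 9), and since 8⁻¹ ≡ 8 (mod 9), t ≡ 5. Hence x ≡ 61 + 440·5 = 2261 (mod 3960).

2261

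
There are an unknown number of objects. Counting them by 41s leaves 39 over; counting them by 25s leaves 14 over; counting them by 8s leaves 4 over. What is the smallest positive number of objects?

5164

The moduli are pairwise coprime; M = 41·25·8 = 8200.
M/41 = 200; 200 ≡ 36 (mod 41); 36·8 ≡ 1, so inverse 8.
M/25 = 328; 328 ≡ 3 (mod 25); 3·17 ≡ 1, so inverse 17.
M/8 = 1025; 1025 ≡ 1 (mod 8), inverse 1.
N ≡ 39·200·8 + 14·328·17 + 4·1025·1 = 144564.
144564 mod 8200 = 5164.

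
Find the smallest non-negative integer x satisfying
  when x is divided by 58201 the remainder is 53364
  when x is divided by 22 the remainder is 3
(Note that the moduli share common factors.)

gcd(58201, 22) = 11 and 11 | (3 − 53364), so the pair is consistent; merging gives x ≡ 111565 (mod 116402), where 116402 = lcm(58201, 22).
The solution is unique modulo lcm(58201, 22) = 116402.

111565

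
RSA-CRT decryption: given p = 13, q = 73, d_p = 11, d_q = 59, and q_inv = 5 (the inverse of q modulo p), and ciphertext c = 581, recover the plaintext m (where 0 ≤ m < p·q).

m₁ = c^(d_p) mod p: c ≡ 9 (mod 13), and 9^11 mod 13 = 3.
m₂ = c^(d_q) mod q: c ≡ 70 (mod 73), and 70^59 mod 73 = 24.
h = q_inv·(m₁ − m₂) mod p = 5·(3 − 24) mod 13 = 12.
m = m₂ + h·q = 24 + 12·73 = 900.

900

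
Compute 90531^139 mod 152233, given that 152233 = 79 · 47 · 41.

Mod 79: 90531 ≡ 76; by Fermat, exponent reduces to 139 mod 78 = 61; 76^61 ≡ 51 (mod 79).
Mod 47: 90531 ≡ 9; by Fermat, exponent reduces to 139 mod 46 = 1; 9^1 ≡ 9 (mod 47).
Mod 41: 90531 ≡ 3; by Fermat, exponent reduces to 139 mod 40 = 19; 3^19 ≡ 27 (mod 41).
Combine by CRT: x ≡ 51 (mod 79), x ≡ 9 (mod 47), x ≡ 27 (mod 41) ⇒ x ≡ 13639 (mod 152233).

13639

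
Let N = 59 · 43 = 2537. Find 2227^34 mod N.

1520

Mod 59: 2227 ≡ 44; 44^34 ≡ 45 (mod 59).
Mod 43: 2227 ≡ 34; 34^34 ≡ 15 (mod 43).
Combine by CRT: x ≡ 45 (mod 59), x ≡ 15 (mod 43) ⇒ x ≡ 1520 (mod 2537).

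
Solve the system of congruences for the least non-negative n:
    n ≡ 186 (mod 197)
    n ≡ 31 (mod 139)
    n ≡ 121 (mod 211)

2426832

From n ≡ 186 (mod 197) write n = 186 + 197t. Substituting into n ≡ 31 (mod 139) gives 197t ≡ 123 (mod 139), and since 58⁻¹ ≡ 12 (mod 139), t ≡ 86. Hence n ≡ 186 + 197·86 = 17128 (mod 27383).
From n ≡ 17128 (mod 27383) write n = 17128 + 27383t. Substituting into n ≡ 121 (mod 211) gives 27383t ≡ 84 (mod 211), and since 164⁻¹ ≡ 202 (mod 211), t ≡ 88. Hence n ≡ 17128 + 27383·88 = 2426832 (mod 5777813).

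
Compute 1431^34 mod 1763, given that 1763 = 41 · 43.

1158

Mod 41: 1431 ≡ 37; 37^34 ≡ 10 (mod 41).
Mod 43: 1431 ≡ 12; 12^34 ≡ 40 (mod 43).
Combine by CRT: x ≡ 10 (mod 41), x ≡ 40 (mod 43) ⇒ x ≡ 1158 (mod 1763).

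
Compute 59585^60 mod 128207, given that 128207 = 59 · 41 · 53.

Mod 59: 59585 ≡ 54; by Fermat, exponent reduces to 60 mod 58 = 2; 54^2 ≡ 25 (mod 59).
Mod 41: 59585 ≡ 12; by Fermat, exponent reduces to 60 mod 40 = 20; 12^20 ≡ 40 (mod 41).
Mod 53: 59585 ≡ 13; by Fermat, exponent reduces to 60 mod 52 = 8; 13^8 ≡ 36 (mod 53).
Combine by CRT: x ≡ 25 (mod 59), x ≡ 40 (mod 41), x ≡ 36 (mod 53) ⇒ x ≡ 74660 (mod 128207).

74660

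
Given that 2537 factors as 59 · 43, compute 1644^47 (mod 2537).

Mod 59: 1644 ≡ 51; 51^47 ≡ 48 (mod 59).
Mod 43: 1644 ≡ 10; by Fermat, exponent reduces to 47 mod 42 = 5; 10^5 ≡ 25 (mod 43).
Combine by CRT: x ≡ 48 (mod 59), x ≡ 25 (mod 43) ⇒ x ≡ 756 (mod 2537).

756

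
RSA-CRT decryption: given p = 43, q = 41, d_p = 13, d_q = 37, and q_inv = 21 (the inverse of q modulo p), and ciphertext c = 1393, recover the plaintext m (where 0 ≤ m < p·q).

1475

m₁ = c^(d_p) mod p: c ≡ 17 (mod 43), and 17^13 mod 43 = 13.
m₂ = c^(d_q) mod q: c ≡ 40 (mod 41), and 40^37 mod 41 = 40.
h = q_inv·(m₁ − m₂) mod p = 21·(13 − 40) mod 43 = 35.
m = m₂ + h·q = 40 + 35·41 = 1475.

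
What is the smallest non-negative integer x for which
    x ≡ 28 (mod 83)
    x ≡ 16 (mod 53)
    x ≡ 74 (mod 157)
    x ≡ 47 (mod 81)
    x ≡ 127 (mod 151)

The moduli are pairwise coprime; N = 83·53·157·81·151 = 8447254533.
N/83 = 101774151; 101774151 ≡ 49 (mod 83); 49·61 ≡ 1, so inverse 61.
N/53 = 159382161; 159382161 ≡ 31 (mod 53); 31·12 ≡ 1, so inverse 12.
N/157 = 53804169; 53804169 ≡ 112 (mod 157); 112·150 ≡ 1, so inverse 150.
N/81 = 104287093; 104287093 ≡ 79 (mod 81); 79·40 ≡ 1, so inverse 40.
N/151 = 55942083; 55942083 ≡ 56 (mod 151); 56·89 ≡ 1, so inverse 89.
x ≡ 28·101774151·61 + 16·159382161·12 + 74·53804169·150 + 47·104287093·40 + 127·55942083·89 = 1630030999709.
1630030999709 mod 8447254533 = 8158129373.

8158129373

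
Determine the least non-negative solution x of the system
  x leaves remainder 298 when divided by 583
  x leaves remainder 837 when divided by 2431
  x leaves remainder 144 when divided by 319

2636041

gcd(583, 2431) = 11 and 11 | (837 − 298), so the pair is consistent; merging gives x ≡ 59181 (mod 128843), where 128843 = lcm(583, 2431).
gcd(128843, 319) = 11 and 11 | (144 − 59181), so the pair is consistent; merging gives x ≡ 2636041 (mod 3736447), where 3736447 = lcm(128843, 319).
The solution is unique modulo lcm(583, 2431, 319) = 3736447.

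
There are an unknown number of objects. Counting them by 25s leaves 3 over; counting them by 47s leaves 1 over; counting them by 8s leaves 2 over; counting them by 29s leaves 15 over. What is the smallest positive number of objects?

Combine the congruences pairwise.
From N ≡ 3 (mod 25) write N = 3 + 25t. Substituting into N ≡ 1 (mod 47) gives 25t ≡ 45 (mod 47), and since 25⁻¹ ≡ 32 (mod 47), t ≡ 30. Hence N ≡ 3 + 25·30 = 753 (mod 1175).
From N ≡ 753 (mod 1175) write N = 753 + 1175t. Substituting into N ≡ 2 (mod 8) gives 1175t ≡ 1 (mod 8), and since 7⁻¹ ≡ 7 (mod 8), t ≡ 7. Hence N ≡ 753 + 1175·7 = 8978 (mod 9400).
From N ≡ 8978 (mod 9400) write N = 8978 + 9400t. Substituting into N ≡ 15 (mod 29) gives 9400t ≡ 27 (mod 29), and since 4⁻¹ ≡ 22 (mod 29), t ≡ 14. Hence N ≡ 8978 + 9400·14 = 140578 (mod 272600).

140578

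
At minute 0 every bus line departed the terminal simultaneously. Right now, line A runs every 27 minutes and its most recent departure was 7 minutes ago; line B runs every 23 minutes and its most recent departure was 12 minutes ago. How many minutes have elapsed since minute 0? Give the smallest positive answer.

Combine the congruences pairwise.
From t ≡ 7 (mod 27) write t = 7 + 27s. Substituting into t ≡ 12 (mod 23) gives 27s ≡ 5 (mod 23), and since 4⁻¹ ≡ 6 (mod 23), s ≡ 7. Hence t ≡ 7 + 27·7 = 196 (mod 621).

196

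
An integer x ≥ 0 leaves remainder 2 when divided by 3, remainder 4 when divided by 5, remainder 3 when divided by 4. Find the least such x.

From x ≡ 2 (mod 3) write x = 2 + 3t. Substituting into x ≡ 4 (mod 5) gives 3t ≡ 2 (mod 5), and since 3⁻¹ ≡ 2 (mod 5), t ≡ 4. Hence x ≡ 2 + 3·4 = 14 (mod 15).
From x ≡ 14 (mod 15) write x = 14 + 15t. Substituting into x ≡ 3 (mod 4) gives 15t ≡ 1 (mod 4), and since 3⁻¹ ≡ 3 (mod 4), t ≡ 3. Hence x ≡ 14 + 15·3 = 59 (mod 60).

59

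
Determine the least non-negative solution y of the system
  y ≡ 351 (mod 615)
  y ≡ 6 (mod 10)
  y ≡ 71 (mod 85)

gcd(615, 10) = 5 and 5 | (6 − 351), so the pair is consistent; merging gives y ≡ 966 (mod 1230), where 1230 = lcm(615, 10).
gcd(1230, 85) = 5 and 5 | (71 − 966), so the pair is consistent; merging gives y ≡ 2196 (mod 20910), where 20910 = lcm(1230, 85).
The solution is unique modulo lcm(615, 10, 85) = 20910.

2196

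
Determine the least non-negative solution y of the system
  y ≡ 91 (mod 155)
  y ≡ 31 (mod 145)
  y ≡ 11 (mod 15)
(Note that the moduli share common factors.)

3656

gcd(155, 145) = 5 and 5 | (31 − 91), so the pair is consistent; merging gives y ≡ 3656 (mod 4495), where 4495 = lcm(155, 145).
gcd(4495, 15) = 5 and 5 | (11 − 3656), so the pair is consistent; merging gives y ≡ 3656 (mod 13485), where 13485 = lcm(4495, 15).
The solution is unique modulo lcm(155, 145, 15) = 13485.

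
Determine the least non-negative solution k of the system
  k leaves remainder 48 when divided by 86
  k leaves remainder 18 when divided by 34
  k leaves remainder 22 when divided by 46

20860

gcd(86, 34) = 2 and 2 | (18 − 48), so the pair is consistent; merging gives k ≡ 392 (mod 1462), where 1462 = lcm(86, 34).
gcd(1462, 46) = 2 and 2 | (22 − 392), so the pair is consistent; merging gives k ≡ 20860 (mod 33626), where 33626 = lcm(1462, 46).
The solution is unique modulo lcm(86, 34, 46) = 33626.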